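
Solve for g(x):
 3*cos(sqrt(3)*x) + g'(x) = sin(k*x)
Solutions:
 g(x) = C1 - sqrt(3)*sin(sqrt(3)*x) - cos(k*x)/k


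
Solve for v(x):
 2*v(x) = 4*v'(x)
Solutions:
 v(x) = C1*exp(x/2)


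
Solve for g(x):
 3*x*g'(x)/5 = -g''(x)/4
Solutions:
 g(x) = C1 + C2*erf(sqrt(30)*x/5)


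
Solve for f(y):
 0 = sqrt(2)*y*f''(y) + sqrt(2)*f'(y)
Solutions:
 f(y) = C1 + C2*log(y)


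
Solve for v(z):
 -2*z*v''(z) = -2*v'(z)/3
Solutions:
 v(z) = C1 + C2*z^(4/3)


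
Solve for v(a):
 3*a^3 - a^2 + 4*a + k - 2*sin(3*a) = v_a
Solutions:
 v(a) = C1 + 3*a^4/4 - a^3/3 + 2*a^2 + a*k + 2*cos(3*a)/3


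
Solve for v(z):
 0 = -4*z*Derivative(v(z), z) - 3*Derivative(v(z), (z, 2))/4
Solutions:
 v(z) = C1 + C2*erf(2*sqrt(6)*z/3)


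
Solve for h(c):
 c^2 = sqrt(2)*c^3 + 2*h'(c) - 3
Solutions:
 h(c) = C1 - sqrt(2)*c^4/8 + c^3/6 + 3*c/2


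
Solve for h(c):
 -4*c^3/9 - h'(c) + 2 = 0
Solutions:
 h(c) = C1 - c^4/9 + 2*c


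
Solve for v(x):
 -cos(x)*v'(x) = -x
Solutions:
 v(x) = C1 + Integral(x/cos(x), x)


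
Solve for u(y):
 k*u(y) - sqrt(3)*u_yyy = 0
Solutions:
 u(y) = C1*exp(3^(5/6)*k^(1/3)*y/3) + C2*exp(k^(1/3)*y*(-3^(5/6) + 3*3^(1/3)*I)/6) + C3*exp(-k^(1/3)*y*(3^(5/6) + 3*3^(1/3)*I)/6)


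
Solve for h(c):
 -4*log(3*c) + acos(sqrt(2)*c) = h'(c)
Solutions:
 h(c) = C1 - 4*c*log(c) + c*acos(sqrt(2)*c) - 4*c*log(3) + 4*c - sqrt(2)*sqrt(1 - 2*c^2)/2


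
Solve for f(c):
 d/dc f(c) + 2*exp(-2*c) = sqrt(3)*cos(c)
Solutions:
 f(c) = C1 + sqrt(3)*sin(c) + exp(-2*c)


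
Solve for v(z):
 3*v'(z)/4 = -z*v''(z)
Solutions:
 v(z) = C1 + C2*z^(1/4)


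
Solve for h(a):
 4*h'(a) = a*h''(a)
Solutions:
 h(a) = C1 + C2*a^5


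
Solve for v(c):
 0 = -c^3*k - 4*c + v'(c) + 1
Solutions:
 v(c) = C1 + c^4*k/4 + 2*c^2 - c


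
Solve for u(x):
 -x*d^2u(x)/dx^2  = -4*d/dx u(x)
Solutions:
 u(x) = C1 + C2*x^5


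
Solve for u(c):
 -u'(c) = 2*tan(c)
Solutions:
 u(c) = C1 + 2*log(cos(c))


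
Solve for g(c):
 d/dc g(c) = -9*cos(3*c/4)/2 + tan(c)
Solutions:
 g(c) = C1 - log(cos(c)) - 6*sin(3*c/4)


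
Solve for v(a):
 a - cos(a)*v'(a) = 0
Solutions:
 v(a) = C1 + Integral(a/cos(a), a)


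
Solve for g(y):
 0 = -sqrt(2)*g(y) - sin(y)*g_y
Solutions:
 g(y) = C1*(cos(y) + 1)^(sqrt(2)/2)/(cos(y) - 1)^(sqrt(2)/2)


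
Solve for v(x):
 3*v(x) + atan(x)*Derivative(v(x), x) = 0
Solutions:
 v(x) = C1*exp(-3*Integral(1/atan(x), x))


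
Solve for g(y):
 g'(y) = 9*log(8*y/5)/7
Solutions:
 g(y) = C1 + 9*y*log(y)/7 - 9*y*log(5)/7 - 9*y/7 + 27*y*log(2)/7


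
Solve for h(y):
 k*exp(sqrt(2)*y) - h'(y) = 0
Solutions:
 h(y) = C1 + sqrt(2)*k*exp(sqrt(2)*y)/2


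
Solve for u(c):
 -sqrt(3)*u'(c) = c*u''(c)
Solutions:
 u(c) = C1 + C2*c^(1 - sqrt(3))


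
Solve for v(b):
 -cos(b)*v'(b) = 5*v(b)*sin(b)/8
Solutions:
 v(b) = C1*cos(b)^(5/8)


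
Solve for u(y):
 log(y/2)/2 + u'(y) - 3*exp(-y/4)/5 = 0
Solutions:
 u(y) = C1 - y*log(y)/2 + y*(log(2) + 1)/2 - 12*exp(-y/4)/5


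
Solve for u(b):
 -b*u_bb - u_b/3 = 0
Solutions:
 u(b) = C1 + C2*b^(2/3)


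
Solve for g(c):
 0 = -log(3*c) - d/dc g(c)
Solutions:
 g(c) = C1 - c*log(c) - c*log(3) + c


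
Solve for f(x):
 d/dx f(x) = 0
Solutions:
 f(x) = C1


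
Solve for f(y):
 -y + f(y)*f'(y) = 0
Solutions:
 f(y) = -sqrt(C1 + y^2)
 f(y) = sqrt(C1 + y^2)


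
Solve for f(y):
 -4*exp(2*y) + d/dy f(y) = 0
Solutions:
 f(y) = C1 + 2*exp(2*y)


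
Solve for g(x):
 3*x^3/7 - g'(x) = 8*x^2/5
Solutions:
 g(x) = C1 + 3*x^4/28 - 8*x^3/15


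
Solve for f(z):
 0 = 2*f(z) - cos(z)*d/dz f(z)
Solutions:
 f(z) = C1*(sin(z) + 1)/(sin(z) - 1)


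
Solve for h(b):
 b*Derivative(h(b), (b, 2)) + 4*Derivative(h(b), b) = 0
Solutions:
 h(b) = C1 + C2/b^3


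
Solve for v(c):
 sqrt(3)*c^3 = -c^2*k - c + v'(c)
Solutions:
 v(c) = C1 + sqrt(3)*c^4/4 + c^3*k/3 + c^2/2


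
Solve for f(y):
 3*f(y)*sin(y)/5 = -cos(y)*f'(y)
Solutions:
 f(y) = C1*cos(y)^(3/5)


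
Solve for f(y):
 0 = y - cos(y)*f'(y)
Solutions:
 f(y) = C1 + Integral(y/cos(y), y)


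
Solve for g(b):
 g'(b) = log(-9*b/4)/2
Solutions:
 g(b) = C1 + b*log(-b)/2 + b*(-log(2) - 1/2 + log(3))


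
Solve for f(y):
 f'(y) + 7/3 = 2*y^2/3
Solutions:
 f(y) = C1 + 2*y^3/9 - 7*y/3


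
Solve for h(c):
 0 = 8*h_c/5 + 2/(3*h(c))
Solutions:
 h(c) = -sqrt(C1 - 30*c)/6
 h(c) = sqrt(C1 - 30*c)/6


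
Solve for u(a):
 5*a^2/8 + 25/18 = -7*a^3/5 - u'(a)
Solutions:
 u(a) = C1 - 7*a^4/20 - 5*a^3/24 - 25*a/18


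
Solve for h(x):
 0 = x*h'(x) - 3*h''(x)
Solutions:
 h(x) = C1 + C2*erfi(sqrt(6)*x/6)


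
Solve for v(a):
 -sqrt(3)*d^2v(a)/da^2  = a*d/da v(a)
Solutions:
 v(a) = C1 + C2*erf(sqrt(2)*3^(3/4)*a/6)


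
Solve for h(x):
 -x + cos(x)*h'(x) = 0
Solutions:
 h(x) = C1 + Integral(x/cos(x), x)


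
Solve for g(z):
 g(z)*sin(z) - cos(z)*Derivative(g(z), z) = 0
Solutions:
 g(z) = C1/cos(z)


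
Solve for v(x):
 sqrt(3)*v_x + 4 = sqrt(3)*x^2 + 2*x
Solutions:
 v(x) = C1 + x^3/3 + sqrt(3)*x^2/3 - 4*sqrt(3)*x/3


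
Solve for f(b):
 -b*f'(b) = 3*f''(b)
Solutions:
 f(b) = C1 + C2*erf(sqrt(6)*b/6)


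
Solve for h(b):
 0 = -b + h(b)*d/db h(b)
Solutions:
 h(b) = -sqrt(C1 + b^2)
 h(b) = sqrt(C1 + b^2)


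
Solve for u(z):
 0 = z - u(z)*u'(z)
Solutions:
 u(z) = -sqrt(C1 + z^2)
 u(z) = sqrt(C1 + z^2)


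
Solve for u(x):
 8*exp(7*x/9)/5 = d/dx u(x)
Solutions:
 u(x) = C1 + 72*exp(7*x/9)/35


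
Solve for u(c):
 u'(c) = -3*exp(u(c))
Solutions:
 u(c) = log(1/(C1 + 3*c))


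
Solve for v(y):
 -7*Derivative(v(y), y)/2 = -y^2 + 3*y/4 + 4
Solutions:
 v(y) = C1 + 2*y^3/21 - 3*y^2/28 - 8*y/7


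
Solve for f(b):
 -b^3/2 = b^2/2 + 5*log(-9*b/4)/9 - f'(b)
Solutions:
 f(b) = C1 + b^4/8 + b^3/6 + 5*b*log(-b)/9 + 5*b*(-2*log(2) - 1 + 2*log(3))/9


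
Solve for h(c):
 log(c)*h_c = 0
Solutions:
 h(c) = C1


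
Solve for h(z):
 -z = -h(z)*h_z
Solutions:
 h(z) = -sqrt(C1 + z^2)
 h(z) = sqrt(C1 + z^2)


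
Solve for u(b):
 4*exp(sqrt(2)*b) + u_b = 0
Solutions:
 u(b) = C1 - 2*sqrt(2)*exp(sqrt(2)*b)


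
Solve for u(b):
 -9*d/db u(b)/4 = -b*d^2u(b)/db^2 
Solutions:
 u(b) = C1 + C2*b^(13/4)


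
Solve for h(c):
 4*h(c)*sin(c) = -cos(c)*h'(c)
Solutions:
 h(c) = C1*cos(c)^4


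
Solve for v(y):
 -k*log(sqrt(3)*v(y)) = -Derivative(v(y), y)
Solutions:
 Integral(1/(2*log(_y) + log(3)), (_y, v(y))) = C1 + k*y/2


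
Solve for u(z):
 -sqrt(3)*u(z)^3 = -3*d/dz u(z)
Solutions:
 u(z) = -sqrt(6)*sqrt(-1/(C1 + sqrt(3)*z))/2
 u(z) = sqrt(6)*sqrt(-1/(C1 + sqrt(3)*z))/2


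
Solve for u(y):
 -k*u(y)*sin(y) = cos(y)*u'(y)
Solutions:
 u(y) = C1*exp(k*log(cos(y)))


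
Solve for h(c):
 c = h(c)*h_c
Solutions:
 h(c) = -sqrt(C1 + c^2)
 h(c) = sqrt(C1 + c^2)


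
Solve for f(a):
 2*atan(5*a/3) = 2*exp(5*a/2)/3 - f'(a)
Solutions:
 f(a) = C1 - 2*a*atan(5*a/3) + 4*exp(5*a/2)/15 + 3*log(25*a^2 + 9)/5


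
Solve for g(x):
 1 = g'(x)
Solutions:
 g(x) = C1 + x


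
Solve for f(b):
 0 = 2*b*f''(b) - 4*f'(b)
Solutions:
 f(b) = C1 + C2*b^3


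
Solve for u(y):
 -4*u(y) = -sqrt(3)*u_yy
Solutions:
 u(y) = C1*exp(-2*3^(3/4)*y/3) + C2*exp(2*3^(3/4)*y/3)


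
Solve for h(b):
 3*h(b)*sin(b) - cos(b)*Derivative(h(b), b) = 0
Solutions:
 h(b) = C1/cos(b)^3


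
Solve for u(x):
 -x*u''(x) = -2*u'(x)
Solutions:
 u(x) = C1 + C2*x^3


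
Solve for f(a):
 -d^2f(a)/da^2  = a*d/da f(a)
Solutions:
 f(a) = C1 + C2*erf(sqrt(2)*a/2)


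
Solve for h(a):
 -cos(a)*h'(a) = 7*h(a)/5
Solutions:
 h(a) = C1*(sin(a) - 1)^(7/10)/(sin(a) + 1)^(7/10)


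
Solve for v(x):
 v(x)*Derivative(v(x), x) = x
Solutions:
 v(x) = -sqrt(C1 + x^2)
 v(x) = sqrt(C1 + x^2)


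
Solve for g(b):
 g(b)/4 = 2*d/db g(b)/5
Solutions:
 g(b) = C1*exp(5*b/8)


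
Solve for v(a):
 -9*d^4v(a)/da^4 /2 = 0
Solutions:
 v(a) = C1 + C2*a + C3*a^2 + C4*a^3


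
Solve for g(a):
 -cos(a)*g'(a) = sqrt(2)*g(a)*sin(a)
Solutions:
 g(a) = C1*cos(a)^(sqrt(2))


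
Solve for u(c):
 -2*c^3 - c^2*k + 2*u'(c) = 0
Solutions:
 u(c) = C1 + c^4/4 + c^3*k/6


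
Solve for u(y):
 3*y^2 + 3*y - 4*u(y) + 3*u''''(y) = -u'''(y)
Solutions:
 u(y) = C1*exp(y*(-24 - 10*2^(2/3)/(167/27 + sqrt(41))^(1/3) + 9*2^(1/3)*(167/27 + sqrt(41))^(1/3))/54)*sin(sqrt(3)*y*(20/(334/27 + 2*sqrt(41))^(1/3) + 9*(334/27 + 2*sqrt(41))^(1/3))/54) + C2*exp(y*(-24 - 10*2^(2/3)/(167/27 + sqrt(41))^(1/3) + 9*2^(1/3)*(167/27 + sqrt(41))^(1/3))/54)*cos(sqrt(3)*y*(20/(334/27 + 2*sqrt(41))^(1/3) + 9*(334/27 + 2*sqrt(41))^(1/3))/54) + C3*exp(y) + C4*exp(y*(-9*2^(1/3)*(167/27 + sqrt(41))^(1/3) - 12 + 10*2^(2/3)/(167/27 + sqrt(41))^(1/3))/27) + 3*y^2/4 + 3*y/4


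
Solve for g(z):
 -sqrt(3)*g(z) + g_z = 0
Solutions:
 g(z) = C1*exp(sqrt(3)*z)


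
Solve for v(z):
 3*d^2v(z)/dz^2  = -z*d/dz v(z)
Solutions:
 v(z) = C1 + C2*erf(sqrt(6)*z/6)


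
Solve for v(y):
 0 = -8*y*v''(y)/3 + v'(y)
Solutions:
 v(y) = C1 + C2*y^(11/8)


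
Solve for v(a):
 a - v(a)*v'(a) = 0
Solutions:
 v(a) = -sqrt(C1 + a^2)
 v(a) = sqrt(C1 + a^2)


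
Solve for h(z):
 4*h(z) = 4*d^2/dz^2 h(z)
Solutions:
 h(z) = C1*exp(-z) + C2*exp(z)


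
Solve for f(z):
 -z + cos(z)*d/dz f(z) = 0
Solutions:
 f(z) = C1 + Integral(z/cos(z), z)


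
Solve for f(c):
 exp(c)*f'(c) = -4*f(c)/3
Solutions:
 f(c) = C1*exp(4*exp(-c)/3)


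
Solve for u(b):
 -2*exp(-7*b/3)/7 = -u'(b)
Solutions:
 u(b) = C1 - 6*exp(-7*b/3)/49


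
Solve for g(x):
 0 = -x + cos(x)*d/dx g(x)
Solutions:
 g(x) = C1 + Integral(x/cos(x), x)


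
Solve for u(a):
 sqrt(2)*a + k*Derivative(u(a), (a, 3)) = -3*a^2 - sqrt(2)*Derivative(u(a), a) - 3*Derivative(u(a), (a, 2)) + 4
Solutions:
 u(a) = C1 + C2*exp(a*(sqrt(-4*sqrt(2)*k + 9) - 3)/(2*k)) + C3*exp(-a*(sqrt(-4*sqrt(2)*k + 9) + 3)/(2*k)) - sqrt(2)*a^3/2 + 4*a^2 + 3*a*k - 10*sqrt(2)*a


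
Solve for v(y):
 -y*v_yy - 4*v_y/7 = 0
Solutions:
 v(y) = C1 + C2*y^(3/7)


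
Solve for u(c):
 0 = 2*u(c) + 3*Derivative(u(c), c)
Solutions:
 u(c) = C1*exp(-2*c/3)


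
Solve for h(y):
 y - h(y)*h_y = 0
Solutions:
 h(y) = -sqrt(C1 + y^2)
 h(y) = sqrt(C1 + y^2)


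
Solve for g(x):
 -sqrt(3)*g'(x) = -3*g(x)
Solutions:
 g(x) = C1*exp(sqrt(3)*x)


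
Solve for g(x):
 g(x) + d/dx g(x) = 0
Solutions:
 g(x) = C1*exp(-x)


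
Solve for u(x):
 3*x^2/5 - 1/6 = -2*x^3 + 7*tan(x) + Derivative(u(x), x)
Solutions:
 u(x) = C1 + x^4/2 + x^3/5 - x/6 + 7*log(cos(x))


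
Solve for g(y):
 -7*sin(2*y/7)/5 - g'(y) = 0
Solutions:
 g(y) = C1 + 49*cos(2*y/7)/10


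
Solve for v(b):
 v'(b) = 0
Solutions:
 v(b) = C1


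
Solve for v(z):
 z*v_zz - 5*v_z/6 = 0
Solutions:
 v(z) = C1 + C2*z^(11/6)


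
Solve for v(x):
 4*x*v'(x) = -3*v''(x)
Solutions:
 v(x) = C1 + C2*erf(sqrt(6)*x/3)


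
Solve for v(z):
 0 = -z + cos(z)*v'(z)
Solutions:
 v(z) = C1 + Integral(z/cos(z), z)


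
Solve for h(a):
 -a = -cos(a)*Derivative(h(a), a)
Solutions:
 h(a) = C1 + Integral(a/cos(a), a)


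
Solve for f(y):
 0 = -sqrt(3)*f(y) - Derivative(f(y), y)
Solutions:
 f(y) = C1*exp(-sqrt(3)*y)


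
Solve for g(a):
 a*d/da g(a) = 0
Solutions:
 g(a) = C1


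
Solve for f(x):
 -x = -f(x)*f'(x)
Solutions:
 f(x) = -sqrt(C1 + x^2)
 f(x) = sqrt(C1 + x^2)


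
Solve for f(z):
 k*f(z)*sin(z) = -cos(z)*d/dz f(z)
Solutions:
 f(z) = C1*exp(k*log(cos(z)))


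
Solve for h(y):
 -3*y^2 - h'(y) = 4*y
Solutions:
 h(y) = C1 - y^3 - 2*y^2


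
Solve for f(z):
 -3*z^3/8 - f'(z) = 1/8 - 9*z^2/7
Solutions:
 f(z) = C1 - 3*z^4/32 + 3*z^3/7 - z/8


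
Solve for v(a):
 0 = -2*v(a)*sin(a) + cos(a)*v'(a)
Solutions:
 v(a) = C1/cos(a)^2


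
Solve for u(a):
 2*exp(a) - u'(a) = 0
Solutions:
 u(a) = C1 + 2*exp(a)


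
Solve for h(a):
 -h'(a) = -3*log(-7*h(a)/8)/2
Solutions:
 -2*Integral(1/(log(-_y) - 3*log(2) + log(7)), (_y, h(a)))/3 = C1 - a


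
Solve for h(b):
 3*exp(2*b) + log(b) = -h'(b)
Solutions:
 h(b) = C1 - b*log(b) + b - 3*exp(2*b)/2


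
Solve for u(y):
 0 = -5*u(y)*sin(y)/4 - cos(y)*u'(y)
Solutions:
 u(y) = C1*cos(y)^(5/4)


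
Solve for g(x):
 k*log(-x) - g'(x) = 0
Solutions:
 g(x) = C1 + k*x*log(-x) - k*x


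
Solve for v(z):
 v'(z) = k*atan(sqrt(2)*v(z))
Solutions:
 Integral(1/atan(sqrt(2)*_y), (_y, v(z))) = C1 + k*z


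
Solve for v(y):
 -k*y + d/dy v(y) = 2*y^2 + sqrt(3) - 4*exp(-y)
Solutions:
 v(y) = C1 + k*y^2/2 + 2*y^3/3 + sqrt(3)*y + 4*exp(-y)


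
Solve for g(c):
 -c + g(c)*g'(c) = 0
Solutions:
 g(c) = -sqrt(C1 + c^2)
 g(c) = sqrt(C1 + c^2)


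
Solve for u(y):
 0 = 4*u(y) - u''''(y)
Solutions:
 u(y) = C1*exp(-sqrt(2)*y) + C2*exp(sqrt(2)*y) + C3*sin(sqrt(2)*y) + C4*cos(sqrt(2)*y)


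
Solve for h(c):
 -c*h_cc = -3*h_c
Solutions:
 h(c) = C1 + C2*c^4


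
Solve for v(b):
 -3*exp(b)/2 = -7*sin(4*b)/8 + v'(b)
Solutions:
 v(b) = C1 - 3*exp(b)/2 - 7*cos(4*b)/32


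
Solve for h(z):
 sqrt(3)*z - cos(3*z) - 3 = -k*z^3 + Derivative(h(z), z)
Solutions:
 h(z) = C1 + k*z^4/4 + sqrt(3)*z^2/2 - 3*z - sin(3*z)/3


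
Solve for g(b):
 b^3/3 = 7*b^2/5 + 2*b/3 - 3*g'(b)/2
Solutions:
 g(b) = C1 - b^4/18 + 14*b^3/45 + 2*b^2/9


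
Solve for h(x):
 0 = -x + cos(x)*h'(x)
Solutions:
 h(x) = C1 + Integral(x/cos(x), x)


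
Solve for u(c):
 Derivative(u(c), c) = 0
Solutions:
 u(c) = C1


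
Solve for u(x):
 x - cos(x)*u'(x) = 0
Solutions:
 u(x) = C1 + Integral(x/cos(x), x)


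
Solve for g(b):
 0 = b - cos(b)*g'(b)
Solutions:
 g(b) = C1 + Integral(b/cos(b), b)


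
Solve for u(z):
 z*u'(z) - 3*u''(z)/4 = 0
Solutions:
 u(z) = C1 + C2*erfi(sqrt(6)*z/3)


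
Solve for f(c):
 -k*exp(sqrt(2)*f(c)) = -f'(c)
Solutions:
 f(c) = sqrt(2)*(2*log(-1/(C1 + c*k)) - log(2))/4


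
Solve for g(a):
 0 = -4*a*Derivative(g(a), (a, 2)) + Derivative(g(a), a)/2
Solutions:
 g(a) = C1 + C2*a^(9/8)


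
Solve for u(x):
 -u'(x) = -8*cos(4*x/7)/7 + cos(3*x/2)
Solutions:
 u(x) = C1 + 2*sin(4*x/7) - 2*sin(3*x/2)/3


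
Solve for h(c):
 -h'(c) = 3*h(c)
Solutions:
 h(c) = C1*exp(-3*c)


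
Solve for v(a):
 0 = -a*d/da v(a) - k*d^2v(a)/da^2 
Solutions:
 v(a) = C1 + C2*sqrt(k)*erf(sqrt(2)*a*sqrt(1/k)/2)


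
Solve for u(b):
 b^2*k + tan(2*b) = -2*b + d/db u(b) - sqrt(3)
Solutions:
 u(b) = C1 + b^3*k/3 + b^2 + sqrt(3)*b - log(cos(2*b))/2


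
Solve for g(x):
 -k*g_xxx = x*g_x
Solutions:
 g(x) = C1 + Integral(C2*airyai(x*(-1/k)^(1/3)) + C3*airybi(x*(-1/k)^(1/3)), x)


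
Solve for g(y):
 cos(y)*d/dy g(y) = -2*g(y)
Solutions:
 g(y) = C1*(sin(y) - 1)/(sin(y) + 1)


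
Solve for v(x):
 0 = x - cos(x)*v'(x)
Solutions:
 v(x) = C1 + Integral(x/cos(x), x)


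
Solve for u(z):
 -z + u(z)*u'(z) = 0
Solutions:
 u(z) = -sqrt(C1 + z^2)
 u(z) = sqrt(C1 + z^2)


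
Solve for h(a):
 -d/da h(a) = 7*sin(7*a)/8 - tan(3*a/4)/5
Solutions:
 h(a) = C1 - 4*log(cos(3*a/4))/15 + cos(7*a)/8


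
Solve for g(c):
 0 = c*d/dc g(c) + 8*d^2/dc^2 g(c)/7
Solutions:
 g(c) = C1 + C2*erf(sqrt(7)*c/4)


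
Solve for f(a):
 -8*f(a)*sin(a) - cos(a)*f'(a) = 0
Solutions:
 f(a) = C1*cos(a)^8


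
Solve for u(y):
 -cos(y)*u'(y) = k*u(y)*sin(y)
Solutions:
 u(y) = C1*exp(k*log(cos(y)))


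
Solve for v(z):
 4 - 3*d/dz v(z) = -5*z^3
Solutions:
 v(z) = C1 + 5*z^4/12 + 4*z/3


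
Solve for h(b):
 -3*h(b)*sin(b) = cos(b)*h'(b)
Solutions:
 h(b) = C1*cos(b)^3


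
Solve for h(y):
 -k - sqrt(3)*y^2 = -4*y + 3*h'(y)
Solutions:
 h(y) = C1 - k*y/3 - sqrt(3)*y^3/9 + 2*y^2/3


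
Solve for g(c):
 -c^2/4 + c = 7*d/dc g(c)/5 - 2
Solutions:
 g(c) = C1 - 5*c^3/84 + 5*c^2/14 + 10*c/7


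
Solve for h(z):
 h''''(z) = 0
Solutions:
 h(z) = C1 + C2*z + C3*z^2 + C4*z^3


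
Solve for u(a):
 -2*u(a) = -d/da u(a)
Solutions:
 u(a) = C1*exp(2*a)


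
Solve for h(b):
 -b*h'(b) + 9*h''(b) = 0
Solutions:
 h(b) = C1 + C2*erfi(sqrt(2)*b/6)


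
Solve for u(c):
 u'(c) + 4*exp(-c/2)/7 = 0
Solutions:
 u(c) = C1 + 8*exp(-c/2)/7


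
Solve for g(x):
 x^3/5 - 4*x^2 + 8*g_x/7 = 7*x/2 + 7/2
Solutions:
 g(x) = C1 - 7*x^4/160 + 7*x^3/6 + 49*x^2/32 + 49*x/16


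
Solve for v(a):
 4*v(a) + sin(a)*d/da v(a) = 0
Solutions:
 v(a) = C1*(cos(a)^2 + 2*cos(a) + 1)/(cos(a)^2 - 2*cos(a) + 1)


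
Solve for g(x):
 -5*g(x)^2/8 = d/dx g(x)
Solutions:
 g(x) = 8/(C1 + 5*x)


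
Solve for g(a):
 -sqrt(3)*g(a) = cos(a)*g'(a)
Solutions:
 g(a) = C1*(sin(a) - 1)^(sqrt(3)/2)/(sin(a) + 1)^(sqrt(3)/2)


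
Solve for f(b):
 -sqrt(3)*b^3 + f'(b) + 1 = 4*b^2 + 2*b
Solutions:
 f(b) = C1 + sqrt(3)*b^4/4 + 4*b^3/3 + b^2 - b


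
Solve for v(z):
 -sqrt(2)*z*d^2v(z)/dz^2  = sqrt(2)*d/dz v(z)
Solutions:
 v(z) = C1 + C2*log(z)


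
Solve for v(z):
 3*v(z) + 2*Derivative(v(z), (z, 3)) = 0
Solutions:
 v(z) = C3*exp(-2^(2/3)*3^(1/3)*z/2) + (C1*sin(2^(2/3)*3^(5/6)*z/4) + C2*cos(2^(2/3)*3^(5/6)*z/4))*exp(2^(2/3)*3^(1/3)*z/4)


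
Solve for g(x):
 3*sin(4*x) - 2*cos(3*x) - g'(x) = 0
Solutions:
 g(x) = C1 - 2*sin(3*x)/3 - 3*cos(4*x)/4


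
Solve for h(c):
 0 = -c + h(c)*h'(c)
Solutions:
 h(c) = -sqrt(C1 + c^2)
 h(c) = sqrt(C1 + c^2)


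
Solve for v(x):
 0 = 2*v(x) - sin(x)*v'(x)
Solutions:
 v(x) = C1*(cos(x) - 1)/(cos(x) + 1)


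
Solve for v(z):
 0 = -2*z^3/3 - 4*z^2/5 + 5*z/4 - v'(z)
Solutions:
 v(z) = C1 - z^4/6 - 4*z^3/15 + 5*z^2/8


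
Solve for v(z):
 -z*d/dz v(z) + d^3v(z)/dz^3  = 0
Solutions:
 v(z) = C1 + Integral(C2*airyai(z) + C3*airybi(z), z)


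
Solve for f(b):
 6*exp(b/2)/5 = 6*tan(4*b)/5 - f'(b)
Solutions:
 f(b) = C1 - 12*exp(b/2)/5 - 3*log(cos(4*b))/10


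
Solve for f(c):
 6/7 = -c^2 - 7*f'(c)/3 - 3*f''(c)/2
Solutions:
 f(c) = C1 + C2*exp(-14*c/9) - c^3/7 + 27*c^2/98 - 495*c/686


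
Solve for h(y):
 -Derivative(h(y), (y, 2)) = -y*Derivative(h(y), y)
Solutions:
 h(y) = C1 + C2*erfi(sqrt(2)*y/2)


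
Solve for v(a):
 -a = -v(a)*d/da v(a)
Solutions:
 v(a) = -sqrt(C1 + a^2)
 v(a) = sqrt(C1 + a^2)


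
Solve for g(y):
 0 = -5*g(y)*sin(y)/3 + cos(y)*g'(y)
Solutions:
 g(y) = C1/cos(y)^(5/3)


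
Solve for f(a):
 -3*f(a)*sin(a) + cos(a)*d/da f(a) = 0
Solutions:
 f(a) = C1/cos(a)^3


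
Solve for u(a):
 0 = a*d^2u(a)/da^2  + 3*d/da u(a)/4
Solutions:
 u(a) = C1 + C2*a^(1/4)


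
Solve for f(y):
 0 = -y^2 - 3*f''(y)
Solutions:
 f(y) = C1 + C2*y - y^4/36


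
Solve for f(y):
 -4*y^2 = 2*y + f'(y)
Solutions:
 f(y) = C1 - 4*y^3/3 - y^2


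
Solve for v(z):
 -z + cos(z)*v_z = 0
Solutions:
 v(z) = C1 + Integral(z/cos(z), z)


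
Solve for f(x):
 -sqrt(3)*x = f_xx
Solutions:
 f(x) = C1 + C2*x - sqrt(3)*x^3/6


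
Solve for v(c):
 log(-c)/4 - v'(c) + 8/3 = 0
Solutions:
 v(c) = C1 + c*log(-c)/4 + 29*c/12


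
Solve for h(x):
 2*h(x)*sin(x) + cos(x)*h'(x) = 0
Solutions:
 h(x) = C1*cos(x)^2


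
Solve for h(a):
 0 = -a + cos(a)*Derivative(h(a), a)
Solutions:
 h(a) = C1 + Integral(a/cos(a), a)


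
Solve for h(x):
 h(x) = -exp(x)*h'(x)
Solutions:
 h(x) = C1*exp(exp(-x))


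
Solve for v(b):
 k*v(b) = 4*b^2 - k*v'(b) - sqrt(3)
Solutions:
 v(b) = C1*exp(-b) + 4*b^2/k - 8*b/k - sqrt(3)/k + 8/k


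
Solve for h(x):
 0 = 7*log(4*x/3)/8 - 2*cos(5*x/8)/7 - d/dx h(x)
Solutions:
 h(x) = C1 + 7*x*log(x)/8 - 7*x*log(3)/8 - 7*x/8 + 7*x*log(2)/4 - 16*sin(5*x/8)/35


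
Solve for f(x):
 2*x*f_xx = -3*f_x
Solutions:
 f(x) = C1 + C2/sqrt(x)


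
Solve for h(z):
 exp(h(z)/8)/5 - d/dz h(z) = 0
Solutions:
 h(z) = 8*log(-1/(C1 + z)) + 8*log(40)


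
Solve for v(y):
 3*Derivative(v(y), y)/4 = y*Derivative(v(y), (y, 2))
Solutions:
 v(y) = C1 + C2*y^(7/4)


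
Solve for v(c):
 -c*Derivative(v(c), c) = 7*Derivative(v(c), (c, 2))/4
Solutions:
 v(c) = C1 + C2*erf(sqrt(14)*c/7)


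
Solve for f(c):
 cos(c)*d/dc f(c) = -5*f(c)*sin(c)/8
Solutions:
 f(c) = C1*cos(c)^(5/8)


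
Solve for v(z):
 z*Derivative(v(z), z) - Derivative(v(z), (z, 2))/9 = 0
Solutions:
 v(z) = C1 + C2*erfi(3*sqrt(2)*z/2)


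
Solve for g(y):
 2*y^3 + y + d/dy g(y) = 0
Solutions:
 g(y) = C1 - y^4/2 - y^2/2


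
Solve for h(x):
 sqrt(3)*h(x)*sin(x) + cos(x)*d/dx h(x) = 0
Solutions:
 h(x) = C1*cos(x)^(sqrt(3))


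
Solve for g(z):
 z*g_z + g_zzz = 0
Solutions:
 g(z) = C1 + Integral(C2*airyai(-z) + C3*airybi(-z), z)


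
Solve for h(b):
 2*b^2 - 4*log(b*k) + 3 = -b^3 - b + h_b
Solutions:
 h(b) = C1 + b^4/4 + 2*b^3/3 + b^2/2 - 4*b*log(b*k) + 7*b


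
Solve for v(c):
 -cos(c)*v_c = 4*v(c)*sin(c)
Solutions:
 v(c) = C1*cos(c)^4


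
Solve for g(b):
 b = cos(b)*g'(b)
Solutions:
 g(b) = C1 + Integral(b/cos(b), b)


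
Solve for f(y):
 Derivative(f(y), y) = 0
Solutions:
 f(y) = C1


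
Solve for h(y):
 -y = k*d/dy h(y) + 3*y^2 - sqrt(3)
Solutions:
 h(y) = C1 - y^3/k - y^2/(2*k) + sqrt(3)*y/k


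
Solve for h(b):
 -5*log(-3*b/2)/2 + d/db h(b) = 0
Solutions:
 h(b) = C1 + 5*b*log(-b)/2 + 5*b*(-1 - log(2) + log(3))/2


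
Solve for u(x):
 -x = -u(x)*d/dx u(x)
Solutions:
 u(x) = -sqrt(C1 + x^2)
 u(x) = sqrt(C1 + x^2)


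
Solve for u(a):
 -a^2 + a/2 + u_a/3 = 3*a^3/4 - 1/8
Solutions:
 u(a) = C1 + 9*a^4/16 + a^3 - 3*a^2/4 - 3*a/8


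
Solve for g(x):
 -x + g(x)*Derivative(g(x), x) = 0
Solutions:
 g(x) = -sqrt(C1 + x^2)
 g(x) = sqrt(C1 + x^2)


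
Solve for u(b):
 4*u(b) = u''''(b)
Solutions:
 u(b) = C1*exp(-sqrt(2)*b) + C2*exp(sqrt(2)*b) + C3*sin(sqrt(2)*b) + C4*cos(sqrt(2)*b)


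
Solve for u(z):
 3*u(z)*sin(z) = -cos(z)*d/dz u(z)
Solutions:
 u(z) = C1*cos(z)^3


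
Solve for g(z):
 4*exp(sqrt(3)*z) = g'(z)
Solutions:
 g(z) = C1 + 4*sqrt(3)*exp(sqrt(3)*z)/3


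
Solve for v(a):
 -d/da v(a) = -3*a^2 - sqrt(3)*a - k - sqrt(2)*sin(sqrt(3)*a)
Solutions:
 v(a) = C1 + a^3 + sqrt(3)*a^2/2 + a*k - sqrt(6)*cos(sqrt(3)*a)/3


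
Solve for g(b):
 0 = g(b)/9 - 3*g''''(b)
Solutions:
 g(b) = C1*exp(-3^(1/4)*b/3) + C2*exp(3^(1/4)*b/3) + C3*sin(3^(1/4)*b/3) + C4*cos(3^(1/4)*b/3)


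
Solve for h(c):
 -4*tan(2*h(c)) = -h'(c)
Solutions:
 h(c) = -asin(C1*exp(8*c))/2 + pi/2
 h(c) = asin(C1*exp(8*c))/2


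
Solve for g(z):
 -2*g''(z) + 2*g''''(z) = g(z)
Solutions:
 g(z) = C1*exp(-sqrt(2)*z*sqrt(1 + sqrt(3))/2) + C2*exp(sqrt(2)*z*sqrt(1 + sqrt(3))/2) + C3*sin(sqrt(2)*z*sqrt(-1 + sqrt(3))/2) + C4*cos(sqrt(2)*z*sqrt(-1 + sqrt(3))/2)


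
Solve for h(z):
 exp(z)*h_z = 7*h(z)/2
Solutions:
 h(z) = C1*exp(-7*exp(-z)/2)


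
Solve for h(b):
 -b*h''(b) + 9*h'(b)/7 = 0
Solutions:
 h(b) = C1 + C2*b^(16/7)


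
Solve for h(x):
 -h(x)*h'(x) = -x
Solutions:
 h(x) = -sqrt(C1 + x^2)
 h(x) = sqrt(C1 + x^2)


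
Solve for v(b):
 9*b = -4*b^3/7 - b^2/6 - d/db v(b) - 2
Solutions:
 v(b) = C1 - b^4/7 - b^3/18 - 9*b^2/2 - 2*b


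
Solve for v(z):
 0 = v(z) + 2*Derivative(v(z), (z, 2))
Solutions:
 v(z) = C1*sin(sqrt(2)*z/2) + C2*cos(sqrt(2)*z/2)


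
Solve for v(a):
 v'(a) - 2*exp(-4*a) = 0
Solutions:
 v(a) = C1 - exp(-4*a)/2


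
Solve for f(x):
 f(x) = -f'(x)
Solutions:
 f(x) = C1*exp(-x)


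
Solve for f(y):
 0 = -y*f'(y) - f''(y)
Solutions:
 f(y) = C1 + C2*erf(sqrt(2)*y/2)


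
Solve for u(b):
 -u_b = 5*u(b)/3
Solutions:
 u(b) = C1*exp(-5*b/3)


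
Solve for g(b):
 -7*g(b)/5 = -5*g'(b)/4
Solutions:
 g(b) = C1*exp(28*b/25)


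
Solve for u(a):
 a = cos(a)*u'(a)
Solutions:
 u(a) = C1 + Integral(a/cos(a), a)


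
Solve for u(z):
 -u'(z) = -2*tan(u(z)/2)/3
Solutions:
 u(z) = -2*asin(C1*exp(z/3)) + 2*pi
 u(z) = 2*asin(C1*exp(z/3))


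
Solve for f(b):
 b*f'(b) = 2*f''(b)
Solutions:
 f(b) = C1 + C2*erfi(b/2)


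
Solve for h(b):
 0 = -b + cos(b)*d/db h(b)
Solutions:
 h(b) = C1 + Integral(b/cos(b), b)


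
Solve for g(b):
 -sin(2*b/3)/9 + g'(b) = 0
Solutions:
 g(b) = C1 - cos(2*b/3)/6


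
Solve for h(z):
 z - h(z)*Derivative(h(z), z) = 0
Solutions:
 h(z) = -sqrt(C1 + z^2)
 h(z) = sqrt(C1 + z^2)


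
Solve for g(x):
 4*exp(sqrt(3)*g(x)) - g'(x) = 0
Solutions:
 g(x) = sqrt(3)*(2*log(-1/(C1 + 4*x)) - log(3))/6


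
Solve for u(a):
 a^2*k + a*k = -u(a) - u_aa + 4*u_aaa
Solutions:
 u(a) = C1*exp(a*(-(12*sqrt(327) + 217)^(1/3) - 1/(12*sqrt(327) + 217)^(1/3) + 2)/24)*sin(sqrt(3)*a*(-(12*sqrt(327) + 217)^(1/3) + (12*sqrt(327) + 217)^(-1/3))/24) + C2*exp(a*(-(12*sqrt(327) + 217)^(1/3) - 1/(12*sqrt(327) + 217)^(1/3) + 2)/24)*cos(sqrt(3)*a*(-(12*sqrt(327) + 217)^(1/3) + (12*sqrt(327) + 217)^(-1/3))/24) + C3*exp(a*((12*sqrt(327) + 217)^(-1/3) + 1 + (12*sqrt(327) + 217)^(1/3))/12) - a^2*k - a*k + 2*k


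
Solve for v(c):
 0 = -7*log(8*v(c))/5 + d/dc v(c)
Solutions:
 -5*Integral(1/(log(_y) + 3*log(2)), (_y, v(c)))/7 = C1 - c


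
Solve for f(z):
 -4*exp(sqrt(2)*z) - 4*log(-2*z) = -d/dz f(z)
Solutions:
 f(z) = C1 + 4*z*log(-z) + 4*z*(-1 + log(2)) + 2*sqrt(2)*exp(sqrt(2)*z)


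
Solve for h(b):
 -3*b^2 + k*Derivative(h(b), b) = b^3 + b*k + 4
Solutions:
 h(b) = C1 + b^4/(4*k) + b^3/k + b^2/2 + 4*b/k


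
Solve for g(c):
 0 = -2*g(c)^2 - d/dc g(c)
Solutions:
 g(c) = 1/(C1 + 2*c)


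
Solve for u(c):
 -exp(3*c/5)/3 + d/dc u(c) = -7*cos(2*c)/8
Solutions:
 u(c) = C1 + 5*exp(3*c/5)/9 - 7*sin(2*c)/16


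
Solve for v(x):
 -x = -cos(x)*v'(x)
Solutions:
 v(x) = C1 + Integral(x/cos(x), x)


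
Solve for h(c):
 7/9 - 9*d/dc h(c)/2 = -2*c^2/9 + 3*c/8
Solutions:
 h(c) = C1 + 4*c^3/243 - c^2/24 + 14*c/81


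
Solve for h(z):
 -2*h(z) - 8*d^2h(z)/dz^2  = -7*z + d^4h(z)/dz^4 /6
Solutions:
 h(z) = C1*sin(sqrt(2)*z*sqrt(12 - sqrt(141))) + C2*sin(sqrt(2)*z*sqrt(sqrt(141) + 12)) + C3*cos(sqrt(2)*z*sqrt(12 - sqrt(141))) + C4*cos(sqrt(2)*z*sqrt(sqrt(141) + 12)) + 7*z/2


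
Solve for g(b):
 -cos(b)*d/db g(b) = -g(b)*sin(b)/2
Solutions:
 g(b) = C1/sqrt(cos(b))


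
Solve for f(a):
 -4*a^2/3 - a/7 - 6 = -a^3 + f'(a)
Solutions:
 f(a) = C1 + a^4/4 - 4*a^3/9 - a^2/14 - 6*a


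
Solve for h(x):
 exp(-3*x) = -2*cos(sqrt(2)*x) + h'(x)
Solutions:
 h(x) = C1 + sqrt(2)*sin(sqrt(2)*x) - exp(-3*x)/3


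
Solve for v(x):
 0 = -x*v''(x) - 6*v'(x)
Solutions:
 v(x) = C1 + C2/x^5


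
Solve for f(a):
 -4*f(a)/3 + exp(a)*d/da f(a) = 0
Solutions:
 f(a) = C1*exp(-4*exp(-a)/3)


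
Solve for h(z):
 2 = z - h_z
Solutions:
 h(z) = C1 + z^2/2 - 2*z


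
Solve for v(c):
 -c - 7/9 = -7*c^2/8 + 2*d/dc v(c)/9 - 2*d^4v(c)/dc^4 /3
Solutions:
 v(c) = C1 + C4*exp(3^(2/3)*c/3) + 21*c^3/16 - 9*c^2/4 - 7*c/2 + (C2*sin(3^(1/6)*c/2) + C3*cos(3^(1/6)*c/2))*exp(-3^(2/3)*c/6)


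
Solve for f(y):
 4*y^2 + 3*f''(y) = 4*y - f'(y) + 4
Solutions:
 f(y) = C1 + C2*exp(-y/3) - 4*y^3/3 + 14*y^2 - 80*y


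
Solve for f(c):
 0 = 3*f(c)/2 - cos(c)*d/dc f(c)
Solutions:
 f(c) = C1*(sin(c) + 1)^(3/4)/(sin(c) - 1)^(3/4)


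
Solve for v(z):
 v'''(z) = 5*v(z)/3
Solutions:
 v(z) = C3*exp(3^(2/3)*5^(1/3)*z/3) + (C1*sin(3^(1/6)*5^(1/3)*z/2) + C2*cos(3^(1/6)*5^(1/3)*z/2))*exp(-3^(2/3)*5^(1/3)*z/6)


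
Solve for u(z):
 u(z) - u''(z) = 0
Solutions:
 u(z) = C1*exp(-z) + C2*exp(z)


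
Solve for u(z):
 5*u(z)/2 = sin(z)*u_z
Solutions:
 u(z) = C1*(cos(z) - 1)^(5/4)/(cos(z) + 1)^(5/4)


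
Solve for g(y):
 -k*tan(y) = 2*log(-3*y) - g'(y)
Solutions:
 g(y) = C1 - k*log(cos(y)) + 2*y*log(-y) - 2*y + 2*y*log(3)


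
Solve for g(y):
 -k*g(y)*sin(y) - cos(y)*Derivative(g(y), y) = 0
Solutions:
 g(y) = C1*exp(k*log(cos(y)))


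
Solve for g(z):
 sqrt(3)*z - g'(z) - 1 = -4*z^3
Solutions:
 g(z) = C1 + z^4 + sqrt(3)*z^2/2 - z


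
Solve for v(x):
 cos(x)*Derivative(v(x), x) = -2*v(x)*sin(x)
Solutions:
 v(x) = C1*cos(x)^2


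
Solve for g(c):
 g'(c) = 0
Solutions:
 g(c) = C1


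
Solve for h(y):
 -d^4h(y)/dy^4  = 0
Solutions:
 h(y) = C1 + C2*y + C3*y^2 + C4*y^3


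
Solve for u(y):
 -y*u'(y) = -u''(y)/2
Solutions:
 u(y) = C1 + C2*erfi(y)


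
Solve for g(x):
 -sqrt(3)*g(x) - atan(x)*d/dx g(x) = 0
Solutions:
 g(x) = C1*exp(-sqrt(3)*Integral(1/atan(x), x))


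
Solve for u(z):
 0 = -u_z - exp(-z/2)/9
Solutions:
 u(z) = C1 + 2*exp(-z/2)/9


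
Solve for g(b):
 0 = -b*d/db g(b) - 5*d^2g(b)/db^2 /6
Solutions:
 g(b) = C1 + C2*erf(sqrt(15)*b/5)


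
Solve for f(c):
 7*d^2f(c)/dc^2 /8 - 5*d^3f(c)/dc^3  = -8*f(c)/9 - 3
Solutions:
 f(c) = C1*exp(c*(-(320*sqrt(231429) + 153943)^(1/3) - 49/(320*sqrt(231429) + 153943)^(1/3) + 14)/240)*sin(sqrt(3)*c*(-(320*sqrt(231429) + 153943)^(1/3) + 49/(320*sqrt(231429) + 153943)^(1/3))/240) + C2*exp(c*(-(320*sqrt(231429) + 153943)^(1/3) - 49/(320*sqrt(231429) + 153943)^(1/3) + 14)/240)*cos(sqrt(3)*c*(-(320*sqrt(231429) + 153943)^(1/3) + 49/(320*sqrt(231429) + 153943)^(1/3))/240) + C3*exp(c*(49/(320*sqrt(231429) + 153943)^(1/3) + 7 + (320*sqrt(231429) + 153943)^(1/3))/120) - 27/8


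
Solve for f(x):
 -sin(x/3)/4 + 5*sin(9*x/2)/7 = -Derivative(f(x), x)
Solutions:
 f(x) = C1 - 3*cos(x/3)/4 + 10*cos(9*x/2)/63


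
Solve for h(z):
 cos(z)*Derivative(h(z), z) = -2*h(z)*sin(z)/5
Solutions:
 h(z) = C1*cos(z)^(2/5)


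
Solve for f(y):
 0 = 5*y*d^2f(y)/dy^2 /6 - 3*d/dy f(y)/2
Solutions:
 f(y) = C1 + C2*y^(14/5)


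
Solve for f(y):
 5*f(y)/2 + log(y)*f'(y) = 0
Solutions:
 f(y) = C1*exp(-5*li(y)/2)


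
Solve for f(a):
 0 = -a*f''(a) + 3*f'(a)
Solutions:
 f(a) = C1 + C2*a^4


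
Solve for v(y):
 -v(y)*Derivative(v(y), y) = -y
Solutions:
 v(y) = -sqrt(C1 + y^2)
 v(y) = sqrt(C1 + y^2)


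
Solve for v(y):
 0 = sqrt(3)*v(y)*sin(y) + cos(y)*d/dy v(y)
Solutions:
 v(y) = C1*cos(y)^(sqrt(3))


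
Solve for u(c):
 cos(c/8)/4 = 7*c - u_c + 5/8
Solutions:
 u(c) = C1 + 7*c^2/2 + 5*c/8 - 2*sin(c/8)


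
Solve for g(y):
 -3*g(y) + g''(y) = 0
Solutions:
 g(y) = C1*exp(-sqrt(3)*y) + C2*exp(sqrt(3)*y)


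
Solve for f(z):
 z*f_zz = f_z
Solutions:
 f(z) = C1 + C2*z^2


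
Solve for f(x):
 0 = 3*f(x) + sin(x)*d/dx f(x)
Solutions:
 f(x) = C1*(cos(x) + 1)^(3/2)/(cos(x) - 1)^(3/2)


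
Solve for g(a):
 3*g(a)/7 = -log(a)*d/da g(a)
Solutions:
 g(a) = C1*exp(-3*li(a)/7)


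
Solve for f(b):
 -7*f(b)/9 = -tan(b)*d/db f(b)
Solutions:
 f(b) = C1*sin(b)^(7/9)


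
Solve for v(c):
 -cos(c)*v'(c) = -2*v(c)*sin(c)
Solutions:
 v(c) = C1/cos(c)^2


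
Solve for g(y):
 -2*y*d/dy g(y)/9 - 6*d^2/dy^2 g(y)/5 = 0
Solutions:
 g(y) = C1 + C2*erf(sqrt(30)*y/18)


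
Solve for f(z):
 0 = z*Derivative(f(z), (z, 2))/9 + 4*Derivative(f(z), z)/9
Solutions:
 f(z) = C1 + C2/z^3


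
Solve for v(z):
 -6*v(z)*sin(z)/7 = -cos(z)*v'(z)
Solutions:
 v(z) = C1/cos(z)^(6/7)


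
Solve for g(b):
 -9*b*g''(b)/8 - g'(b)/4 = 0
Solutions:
 g(b) = C1 + C2*b^(7/9)


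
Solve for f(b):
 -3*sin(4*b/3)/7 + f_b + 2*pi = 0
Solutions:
 f(b) = C1 - 2*pi*b - 9*cos(4*b/3)/28


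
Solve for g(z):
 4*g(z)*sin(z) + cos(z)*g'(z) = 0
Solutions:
 g(z) = C1*cos(z)^4


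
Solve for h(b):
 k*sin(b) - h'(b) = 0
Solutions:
 h(b) = C1 - k*cos(b)


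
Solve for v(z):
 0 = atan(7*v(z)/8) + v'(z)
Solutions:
 Integral(1/atan(7*_y/8), (_y, v(z))) = C1 - z


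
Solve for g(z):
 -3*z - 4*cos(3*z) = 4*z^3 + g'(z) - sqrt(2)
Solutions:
 g(z) = C1 - z^4 - 3*z^2/2 + sqrt(2)*z - 4*sin(3*z)/3


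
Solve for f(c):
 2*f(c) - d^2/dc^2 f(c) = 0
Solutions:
 f(c) = C1*exp(-sqrt(2)*c) + C2*exp(sqrt(2)*c)


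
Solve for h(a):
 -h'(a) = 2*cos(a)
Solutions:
 h(a) = C1 - 2*sin(a)


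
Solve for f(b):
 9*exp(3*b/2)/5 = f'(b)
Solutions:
 f(b) = C1 + 6*exp(3*b/2)/5


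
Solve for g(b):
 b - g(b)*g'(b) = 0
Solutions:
 g(b) = -sqrt(C1 + b^2)
 g(b) = sqrt(C1 + b^2)


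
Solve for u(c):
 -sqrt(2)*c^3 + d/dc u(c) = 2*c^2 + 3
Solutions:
 u(c) = C1 + sqrt(2)*c^4/4 + 2*c^3/3 + 3*c


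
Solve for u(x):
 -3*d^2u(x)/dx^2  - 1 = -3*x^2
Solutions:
 u(x) = C1 + C2*x + x^4/12 - x^2/6


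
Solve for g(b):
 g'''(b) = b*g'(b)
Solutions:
 g(b) = C1 + Integral(C2*airyai(b) + C3*airybi(b), b)


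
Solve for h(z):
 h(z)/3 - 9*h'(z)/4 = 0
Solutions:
 h(z) = C1*exp(4*z/27)


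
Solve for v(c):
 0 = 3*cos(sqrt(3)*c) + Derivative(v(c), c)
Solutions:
 v(c) = C1 - sqrt(3)*sin(sqrt(3)*c)


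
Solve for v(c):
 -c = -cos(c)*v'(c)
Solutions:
 v(c) = C1 + Integral(c/cos(c), c)


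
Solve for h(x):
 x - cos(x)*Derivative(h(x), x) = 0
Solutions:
 h(x) = C1 + Integral(x/cos(x), x)


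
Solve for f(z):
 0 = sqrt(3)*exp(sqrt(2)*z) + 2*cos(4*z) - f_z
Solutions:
 f(z) = C1 + sqrt(6)*exp(sqrt(2)*z)/2 + sin(4*z)/2


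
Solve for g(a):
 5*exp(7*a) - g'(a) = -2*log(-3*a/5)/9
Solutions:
 g(a) = C1 + 2*a*log(-a)/9 + 2*a*(-log(5) - 1 + log(3))/9 + 5*exp(7*a)/7


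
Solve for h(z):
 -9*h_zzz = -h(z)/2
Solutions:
 h(z) = C3*exp(12^(1/3)*z/6) + (C1*sin(2^(2/3)*3^(5/6)*z/12) + C2*cos(2^(2/3)*3^(5/6)*z/12))*exp(-12^(1/3)*z/12)


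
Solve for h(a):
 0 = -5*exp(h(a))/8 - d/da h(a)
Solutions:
 h(a) = log(1/(C1 + 5*a)) + 3*log(2)


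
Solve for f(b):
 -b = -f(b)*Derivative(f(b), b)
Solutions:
 f(b) = -sqrt(C1 + b^2)
 f(b) = sqrt(C1 + b^2)


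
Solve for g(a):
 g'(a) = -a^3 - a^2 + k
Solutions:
 g(a) = C1 - a^4/4 - a^3/3 + a*k


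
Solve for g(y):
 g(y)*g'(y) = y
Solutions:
 g(y) = -sqrt(C1 + y^2)
 g(y) = sqrt(C1 + y^2)


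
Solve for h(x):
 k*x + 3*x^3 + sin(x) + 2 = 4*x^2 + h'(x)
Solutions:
 h(x) = C1 + k*x^2/2 + 3*x^4/4 - 4*x^3/3 + 2*x - cos(x)


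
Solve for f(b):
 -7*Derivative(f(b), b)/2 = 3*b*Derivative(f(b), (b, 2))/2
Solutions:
 f(b) = C1 + C2/b^(4/3)


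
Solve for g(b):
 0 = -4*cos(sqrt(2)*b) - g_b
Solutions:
 g(b) = C1 - 2*sqrt(2)*sin(sqrt(2)*b)


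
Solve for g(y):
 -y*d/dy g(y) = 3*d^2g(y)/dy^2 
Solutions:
 g(y) = C1 + C2*erf(sqrt(6)*y/6)


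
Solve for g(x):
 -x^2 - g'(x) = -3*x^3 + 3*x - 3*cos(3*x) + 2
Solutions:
 g(x) = C1 + 3*x^4/4 - x^3/3 - 3*x^2/2 - 2*x + sin(3*x)


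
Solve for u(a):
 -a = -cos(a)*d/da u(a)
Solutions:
 u(a) = C1 + Integral(a/cos(a), a)


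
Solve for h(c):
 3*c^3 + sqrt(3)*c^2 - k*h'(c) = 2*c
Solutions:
 h(c) = C1 + 3*c^4/(4*k) + sqrt(3)*c^3/(3*k) - c^2/k


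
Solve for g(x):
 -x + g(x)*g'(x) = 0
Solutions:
 g(x) = -sqrt(C1 + x^2)
 g(x) = sqrt(C1 + x^2)


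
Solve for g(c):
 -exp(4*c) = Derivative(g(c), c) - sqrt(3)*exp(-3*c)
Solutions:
 g(c) = C1 - exp(4*c)/4 - sqrt(3)*exp(-3*c)/3


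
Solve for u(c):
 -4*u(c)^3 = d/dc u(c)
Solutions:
 u(c) = -sqrt(2)*sqrt(-1/(C1 - 4*c))/2
 u(c) = sqrt(2)*sqrt(-1/(C1 - 4*c))/2


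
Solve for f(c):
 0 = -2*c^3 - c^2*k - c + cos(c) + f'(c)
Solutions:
 f(c) = C1 + c^4/2 + c^3*k/3 + c^2/2 - sin(c)


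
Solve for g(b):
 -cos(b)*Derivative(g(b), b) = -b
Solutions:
 g(b) = C1 + Integral(b/cos(b), b)


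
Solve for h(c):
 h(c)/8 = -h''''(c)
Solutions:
 h(c) = (C1*sin(2^(3/4)*c/4) + C2*cos(2^(3/4)*c/4))*exp(-2^(3/4)*c/4) + (C3*sin(2^(3/4)*c/4) + C4*cos(2^(3/4)*c/4))*exp(2^(3/4)*c/4)


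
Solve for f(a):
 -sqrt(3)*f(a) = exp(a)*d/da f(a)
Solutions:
 f(a) = C1*exp(sqrt(3)*exp(-a))


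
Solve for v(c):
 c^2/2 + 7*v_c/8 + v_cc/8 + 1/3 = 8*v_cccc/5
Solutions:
 v(c) = C1 + C2*exp(-15^(1/3)*c*(15^(1/3)/(sqrt(63489) + 252)^(1/3) + (sqrt(63489) + 252)^(1/3))/48)*sin(3^(1/6)*5^(1/3)*c*(-3^(2/3)*(sqrt(63489) + 252)^(1/3) + 3*5^(1/3)/(sqrt(63489) + 252)^(1/3))/48) + C3*exp(-15^(1/3)*c*(15^(1/3)/(sqrt(63489) + 252)^(1/3) + (sqrt(63489) + 252)^(1/3))/48)*cos(3^(1/6)*5^(1/3)*c*(-3^(2/3)*(sqrt(63489) + 252)^(1/3) + 3*5^(1/3)/(sqrt(63489) + 252)^(1/3))/48) + C4*exp(15^(1/3)*c*(15^(1/3)/(sqrt(63489) + 252)^(1/3) + (sqrt(63489) + 252)^(1/3))/24) - 4*c^3/21 + 4*c^2/49 - 416*c/1029


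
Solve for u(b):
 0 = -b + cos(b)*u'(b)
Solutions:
 u(b) = C1 + Integral(b/cos(b), b)


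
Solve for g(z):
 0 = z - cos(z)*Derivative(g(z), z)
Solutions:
 g(z) = C1 + Integral(z/cos(z), z)


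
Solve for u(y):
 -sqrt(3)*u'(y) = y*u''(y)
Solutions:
 u(y) = C1 + C2*y^(1 - sqrt(3))


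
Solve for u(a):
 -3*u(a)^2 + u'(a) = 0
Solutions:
 u(a) = -1/(C1 + 3*a)


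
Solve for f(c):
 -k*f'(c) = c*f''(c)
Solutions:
 f(c) = C1 + c^(1 - re(k))*(C2*sin(log(c)*Abs(im(k))) + C3*cos(log(c)*im(k)))


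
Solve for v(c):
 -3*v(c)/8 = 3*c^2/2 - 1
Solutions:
 v(c) = 8/3 - 4*c^2


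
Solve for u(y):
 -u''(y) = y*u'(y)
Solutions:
 u(y) = C1 + C2*erf(sqrt(2)*y/2)


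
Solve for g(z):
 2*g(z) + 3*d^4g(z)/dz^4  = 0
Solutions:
 g(z) = (C1*sin(6^(3/4)*z/6) + C2*cos(6^(3/4)*z/6))*exp(-6^(3/4)*z/6) + (C3*sin(6^(3/4)*z/6) + C4*cos(6^(3/4)*z/6))*exp(6^(3/4)*z/6)


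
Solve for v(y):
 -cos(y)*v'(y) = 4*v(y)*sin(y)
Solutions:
 v(y) = C1*cos(y)^4


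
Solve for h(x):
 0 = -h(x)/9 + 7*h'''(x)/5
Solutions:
 h(x) = C3*exp(735^(1/3)*x/21) + (C1*sin(245^(1/3)*3^(5/6)*x/42) + C2*cos(245^(1/3)*3^(5/6)*x/42))*exp(-735^(1/3)*x/42)


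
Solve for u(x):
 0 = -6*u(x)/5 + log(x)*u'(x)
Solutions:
 u(x) = C1*exp(6*li(x)/5)


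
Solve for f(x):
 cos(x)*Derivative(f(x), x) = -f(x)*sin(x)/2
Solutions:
 f(x) = C1*sqrt(cos(x))


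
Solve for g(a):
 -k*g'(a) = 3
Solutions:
 g(a) = C1 - 3*a/k


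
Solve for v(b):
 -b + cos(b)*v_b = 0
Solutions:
 v(b) = C1 + Integral(b/cos(b), b)


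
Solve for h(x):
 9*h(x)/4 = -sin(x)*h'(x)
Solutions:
 h(x) = C1*(cos(x) + 1)^(9/8)/(cos(x) - 1)^(9/8)


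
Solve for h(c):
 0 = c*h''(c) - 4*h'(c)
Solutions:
 h(c) = C1 + C2*c^5


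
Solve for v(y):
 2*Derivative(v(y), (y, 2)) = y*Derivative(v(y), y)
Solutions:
 v(y) = C1 + C2*erfi(y/2)


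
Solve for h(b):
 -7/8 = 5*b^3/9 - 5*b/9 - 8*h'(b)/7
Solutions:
 h(b) = C1 + 35*b^4/288 - 35*b^2/144 + 49*b/64


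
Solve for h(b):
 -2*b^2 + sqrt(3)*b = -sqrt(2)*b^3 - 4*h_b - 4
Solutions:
 h(b) = C1 - sqrt(2)*b^4/16 + b^3/6 - sqrt(3)*b^2/8 - b


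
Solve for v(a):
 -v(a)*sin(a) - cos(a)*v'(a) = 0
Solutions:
 v(a) = C1*cos(a)


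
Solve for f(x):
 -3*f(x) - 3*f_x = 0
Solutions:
 f(x) = C1*exp(-x)


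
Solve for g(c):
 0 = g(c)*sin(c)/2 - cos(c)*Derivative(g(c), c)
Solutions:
 g(c) = C1/sqrt(cos(c))


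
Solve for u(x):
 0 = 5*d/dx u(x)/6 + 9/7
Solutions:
 u(x) = C1 - 54*x/35


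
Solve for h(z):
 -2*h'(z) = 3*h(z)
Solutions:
 h(z) = C1*exp(-3*z/2)


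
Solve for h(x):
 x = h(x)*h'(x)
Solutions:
 h(x) = -sqrt(C1 + x^2)
 h(x) = sqrt(C1 + x^2)


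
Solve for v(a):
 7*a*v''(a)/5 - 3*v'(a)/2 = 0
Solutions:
 v(a) = C1 + C2*a^(29/14)


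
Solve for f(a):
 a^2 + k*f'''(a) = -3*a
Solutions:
 f(a) = C1 + C2*a + C3*a^2 - a^5/(60*k) - a^4/(8*k)


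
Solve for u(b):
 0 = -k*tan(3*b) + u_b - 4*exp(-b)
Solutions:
 u(b) = C1 + k*log(tan(3*b)^2 + 1)/6 - 4*exp(-b)


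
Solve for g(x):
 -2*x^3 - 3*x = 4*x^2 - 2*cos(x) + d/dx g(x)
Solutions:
 g(x) = C1 - x^4/2 - 4*x^3/3 - 3*x^2/2 + 2*sin(x)


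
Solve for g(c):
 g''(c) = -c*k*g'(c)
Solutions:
 g(c) = Piecewise((-sqrt(2)*sqrt(pi)*C1*erf(sqrt(2)*c*sqrt(k)/2)/(2*sqrt(k)) - C2, (k > 0) | (k < 0)), (-C1*c - C2, True))
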